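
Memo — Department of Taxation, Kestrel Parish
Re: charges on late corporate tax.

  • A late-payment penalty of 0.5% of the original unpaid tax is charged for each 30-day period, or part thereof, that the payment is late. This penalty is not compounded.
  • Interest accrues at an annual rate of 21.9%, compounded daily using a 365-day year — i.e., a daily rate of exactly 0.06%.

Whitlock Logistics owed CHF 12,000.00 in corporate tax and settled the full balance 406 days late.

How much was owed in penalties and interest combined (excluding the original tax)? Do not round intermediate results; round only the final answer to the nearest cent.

Penalty periods: ⌈406/30⌉ = 14; penalty = 14 × 0.5% × CHF 12,000.00 = CHF 840.00
Interest: CHF 12,000.00 × ((1 + 0.0006)^406 − 1) = CHF 12,000.00 × 0.27574070… = CHF 3,308.8884…
Penalties + interest = CHF 840.0000 + CHF 3,308.8884… = CHF 4,148.89

CHF 4,148.89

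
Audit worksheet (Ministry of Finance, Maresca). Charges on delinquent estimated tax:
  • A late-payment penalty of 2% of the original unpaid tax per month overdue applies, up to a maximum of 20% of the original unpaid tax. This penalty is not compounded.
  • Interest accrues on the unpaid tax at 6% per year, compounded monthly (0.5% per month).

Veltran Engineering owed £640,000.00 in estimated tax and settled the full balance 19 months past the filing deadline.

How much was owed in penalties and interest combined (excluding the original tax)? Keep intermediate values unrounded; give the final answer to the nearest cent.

Penalty (uncapped): 19 × 2% × £640,000.00 = £243,200.00; cap = 20% × £640,000.00 = £128,000.00 → penalty = £128,000.00
Interest: £640,000.00 × ((1 + 0.005)^19 − 1) = £640,000.00 × 0.0993986… = £63,615.0939…
Penalties + interest = £128,000.0000 + £63,615.0939… = £191,615.09

£191,615.09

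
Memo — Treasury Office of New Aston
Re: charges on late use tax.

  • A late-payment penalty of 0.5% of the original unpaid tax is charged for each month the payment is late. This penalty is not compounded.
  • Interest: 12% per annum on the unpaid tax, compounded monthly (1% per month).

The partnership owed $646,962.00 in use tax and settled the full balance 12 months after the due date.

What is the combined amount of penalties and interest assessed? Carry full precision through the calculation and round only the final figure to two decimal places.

Late-payment penalty: 12 × 0.5% × $646,962.00 = $38,817.72
Interest: $646,962.00 × ((1 + 0.01)^12 − 1) = $646,962.00 × 0.1268250… = $82,050.9751…
Penalties + interest = $38,817.7200 + $82,050.9751… = $120,868.70

$120,868.70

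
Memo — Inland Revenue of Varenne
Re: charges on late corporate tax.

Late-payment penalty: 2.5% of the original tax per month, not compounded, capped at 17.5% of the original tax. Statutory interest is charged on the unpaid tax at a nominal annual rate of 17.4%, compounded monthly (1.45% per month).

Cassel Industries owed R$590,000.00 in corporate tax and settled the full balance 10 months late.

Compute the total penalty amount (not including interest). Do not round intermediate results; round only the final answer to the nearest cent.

Penalty (uncapped): 10 × 2.5% × R$590,000.00 = R$147,500.00; cap = 17.5% × R$590,000.00 = R$103,250.00 → penalty = R$103,250.00

R$103,250.00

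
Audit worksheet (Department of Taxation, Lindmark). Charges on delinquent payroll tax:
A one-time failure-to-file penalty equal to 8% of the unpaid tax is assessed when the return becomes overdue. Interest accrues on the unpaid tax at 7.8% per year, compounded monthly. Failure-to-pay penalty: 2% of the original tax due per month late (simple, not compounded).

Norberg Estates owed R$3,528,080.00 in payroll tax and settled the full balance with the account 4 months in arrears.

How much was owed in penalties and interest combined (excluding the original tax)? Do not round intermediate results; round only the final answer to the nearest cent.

Failure-to-file penalty: 8% × R$3,528,080.00 = R$282,246.40
Failure-to-pay penalty = 2% × R$3,528,080.00 × 4 mo = R$282,246.40
Interest (7.8%/yr ÷ 12 = 0.65%/month): R$3,528,080.00 × ((1 + 0.0065)^4 − 1) = R$92,628.3302…
Penalties + interest = R$564,492.8000 + R$92,628.3302… = R$657,121.13

R$657,121.13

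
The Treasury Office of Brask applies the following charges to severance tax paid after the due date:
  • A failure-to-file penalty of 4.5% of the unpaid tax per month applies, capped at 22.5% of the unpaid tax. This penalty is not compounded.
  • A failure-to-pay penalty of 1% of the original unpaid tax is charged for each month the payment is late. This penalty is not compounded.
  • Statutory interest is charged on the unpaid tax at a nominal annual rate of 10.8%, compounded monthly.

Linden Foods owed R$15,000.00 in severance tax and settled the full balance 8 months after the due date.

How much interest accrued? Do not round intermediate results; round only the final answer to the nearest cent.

R$1,114.64

Interest (10.8%/yr ÷ 12 = 0.9%/month): R$15,000.00 × ((1 + 0.009)^8 − 1) = R$1,114.6393…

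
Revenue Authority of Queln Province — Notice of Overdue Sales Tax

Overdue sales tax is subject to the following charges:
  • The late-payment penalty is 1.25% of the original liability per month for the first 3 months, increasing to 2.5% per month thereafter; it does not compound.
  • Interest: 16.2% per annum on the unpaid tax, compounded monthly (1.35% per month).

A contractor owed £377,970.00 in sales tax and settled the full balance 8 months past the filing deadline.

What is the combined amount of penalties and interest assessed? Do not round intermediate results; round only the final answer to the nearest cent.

£104,222.63

Penalty, months 1–3: 3 × 1.25% × £377,970.00 = £14,173.88…
Penalty, months 4–8: 5 × 2.5% × £377,970.00 = £47,246.25
Interest: £377,970.00 × ((1 + 0.0135)^8 − 1) = £377,970.00 × 0.1132431… = £42,802.5064…
Penalties + interest = £61,420.1250 + £42,802.5064… = £104,222.63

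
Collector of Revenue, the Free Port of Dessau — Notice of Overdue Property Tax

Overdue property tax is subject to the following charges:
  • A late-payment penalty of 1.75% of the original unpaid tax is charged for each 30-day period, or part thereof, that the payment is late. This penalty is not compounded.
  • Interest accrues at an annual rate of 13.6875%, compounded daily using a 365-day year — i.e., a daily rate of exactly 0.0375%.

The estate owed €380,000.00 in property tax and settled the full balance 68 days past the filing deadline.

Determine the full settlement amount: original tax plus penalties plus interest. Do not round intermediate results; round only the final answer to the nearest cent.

Penalty periods: ⌈68/30⌉ = 3; penalty = 3 × 1.75% × €380,000.00 = €19,950.00
Interest: €380,000.00 × ((1 + 0.000375)^68 − 1) = €380,000.00 × 0.02582300… = €9,812.7411…
Total = €380,000.00 + €19,950.0000 + €9,812.7411… = €409,762.74

€409,762.74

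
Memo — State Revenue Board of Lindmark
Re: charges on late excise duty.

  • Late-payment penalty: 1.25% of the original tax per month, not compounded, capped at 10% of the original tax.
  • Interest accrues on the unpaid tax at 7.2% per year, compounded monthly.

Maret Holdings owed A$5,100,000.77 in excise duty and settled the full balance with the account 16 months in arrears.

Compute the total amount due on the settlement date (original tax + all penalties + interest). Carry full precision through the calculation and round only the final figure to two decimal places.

Penalty (uncapped): 16 × 1.25% × A$5,100,000.77 = A$1,020,000.15…; cap = 10% × A$5,100,000.77 = A$510,000.08… → penalty = A$510,000.08…
Interest (7.2%/yr ÷ 12 = 0.6%/month): A$5,100,000.77 × ((1 + 0.006)^16 − 1) = A$512,261.1780…
Total = A$5,100,000.77 + A$510,000.0770 + A$512,261.1780… = A$6,122,262.02

A$6,122,262.02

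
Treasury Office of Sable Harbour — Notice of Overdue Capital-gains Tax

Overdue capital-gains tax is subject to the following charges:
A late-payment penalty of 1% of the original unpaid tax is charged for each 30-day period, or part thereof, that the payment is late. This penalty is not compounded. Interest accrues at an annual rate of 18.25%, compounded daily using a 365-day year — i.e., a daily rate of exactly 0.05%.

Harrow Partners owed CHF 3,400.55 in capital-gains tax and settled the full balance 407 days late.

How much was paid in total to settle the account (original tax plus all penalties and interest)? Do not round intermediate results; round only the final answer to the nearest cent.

CHF 4,643.87

Penalty periods: ⌈407/30⌉ = 14; penalty = 14 × 1% × CHF 3,400.55 = CHF 476.08…
Interest: CHF 3,400.55 × ((1 + 0.0005)^407 − 1) = CHF 3,400.55 × 0.22562282… = CHF 767.2417…
Total = CHF 3,400.55 + CHF 476.0770 + CHF 767.2417… = CHF 4,643.87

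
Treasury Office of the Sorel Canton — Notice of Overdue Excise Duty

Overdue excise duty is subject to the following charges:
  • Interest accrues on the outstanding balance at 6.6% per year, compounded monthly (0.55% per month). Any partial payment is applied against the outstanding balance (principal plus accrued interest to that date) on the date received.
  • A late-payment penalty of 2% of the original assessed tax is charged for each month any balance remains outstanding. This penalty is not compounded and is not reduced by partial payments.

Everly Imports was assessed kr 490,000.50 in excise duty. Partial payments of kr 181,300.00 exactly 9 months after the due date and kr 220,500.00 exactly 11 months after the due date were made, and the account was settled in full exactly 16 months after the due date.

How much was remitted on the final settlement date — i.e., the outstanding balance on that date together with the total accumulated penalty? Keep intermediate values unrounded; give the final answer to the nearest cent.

Balance at month 9: kr 490,000.5000 × (1 + 0.0055)^9 = kr 514,796.0401…
After kr 181,300.00 payment: kr 514,796.0401… − kr 181,300.00 = kr 333,496.0401…
Balance at month 11: kr 333,496.0401… × (1 + 0.0055)^2 = kr 337,174.5848…
After kr 220,500.00 payment: kr 337,174.5848… − kr 220,500.00 = kr 116,674.5848…
Balance at month 16: kr 116,674.5848… × (1 + 0.0055)^5 = kr 119,918.6246…
Penalty: 16 × 2% × kr 490,000.50 = kr 156,800.16
Final settlement = outstanding balance + penalty = kr 119,918.6246… + kr 156,800.16 = kr 276,718.78

kr 276,718.78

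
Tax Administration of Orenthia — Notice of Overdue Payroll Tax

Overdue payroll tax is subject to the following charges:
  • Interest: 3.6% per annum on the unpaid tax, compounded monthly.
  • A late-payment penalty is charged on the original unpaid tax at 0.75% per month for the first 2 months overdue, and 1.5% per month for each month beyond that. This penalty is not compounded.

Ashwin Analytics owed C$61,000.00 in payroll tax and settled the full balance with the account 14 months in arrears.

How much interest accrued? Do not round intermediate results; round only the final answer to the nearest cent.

Interest (3.6%/yr ÷ 12 = 0.3%/month): C$61,000.00 × ((1 + 0.003)^14 − 1) = C$2,612.5635…

C$2,612.56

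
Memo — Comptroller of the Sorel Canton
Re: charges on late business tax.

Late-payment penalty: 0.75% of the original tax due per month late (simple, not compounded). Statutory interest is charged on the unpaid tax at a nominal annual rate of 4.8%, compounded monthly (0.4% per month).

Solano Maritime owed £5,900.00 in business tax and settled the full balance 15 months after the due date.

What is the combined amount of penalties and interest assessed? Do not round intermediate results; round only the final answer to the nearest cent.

£1,027.84

Late-payment penalty: 15 × 0.75% × £5,900.00 = £663.75
Interest: £5,900.00 × ((1 + 0.004)^15 − 1) = £5,900.00 × 0.0617095… = £364.0859…
Penalties + interest = £663.7500 + £364.0859… = £1,027.84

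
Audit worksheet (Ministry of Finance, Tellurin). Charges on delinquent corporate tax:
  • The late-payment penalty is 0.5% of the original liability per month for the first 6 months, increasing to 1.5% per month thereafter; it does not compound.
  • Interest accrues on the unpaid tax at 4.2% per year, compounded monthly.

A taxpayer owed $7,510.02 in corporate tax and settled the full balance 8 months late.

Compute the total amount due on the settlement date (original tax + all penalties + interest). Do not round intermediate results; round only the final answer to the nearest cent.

Penalty, months 1–6: 6 × 0.5% × $7,510.02 = $225.30…
Penalty, months 7–8: 2 × 1.5% × $7,510.02 = $225.30…
Interest (4.2%/yr ÷ 12 = 0.35%/month): $7,510.02 × ((1 + 0.0035)^8 − 1) = $212.8746…
Total = $7,510.02 + $450.6012 + $212.8746… = $8,173.50

$8,173.50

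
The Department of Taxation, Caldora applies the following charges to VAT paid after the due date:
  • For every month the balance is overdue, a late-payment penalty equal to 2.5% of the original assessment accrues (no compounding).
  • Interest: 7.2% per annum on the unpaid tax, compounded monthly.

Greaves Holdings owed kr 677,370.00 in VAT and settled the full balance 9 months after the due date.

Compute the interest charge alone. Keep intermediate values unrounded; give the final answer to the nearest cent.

kr 37,468.25

Interest (7.2%/yr ÷ 12 = 0.6%/month): kr 677,370.00 × ((1 + 0.006)^9 − 1) = kr 37,468.2530…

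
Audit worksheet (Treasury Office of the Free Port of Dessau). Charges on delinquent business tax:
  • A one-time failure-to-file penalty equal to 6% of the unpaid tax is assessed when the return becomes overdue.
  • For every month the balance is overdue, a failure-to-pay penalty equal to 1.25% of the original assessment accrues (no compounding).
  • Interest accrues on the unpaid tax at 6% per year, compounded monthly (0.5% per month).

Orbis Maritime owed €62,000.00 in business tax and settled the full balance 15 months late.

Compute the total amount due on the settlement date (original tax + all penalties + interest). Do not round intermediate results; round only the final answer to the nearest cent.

€82,161.33

Failure-to-file penalty: 6% × €62,000.00 = €3,720.00
Failure-to-pay penalty: 15 × 1.25% × €62,000.00 = €11,625.00
Interest: €62,000.00 × ((1 + 0.005)^15 − 1) = €62,000.00 × 0.0776827… = €4,816.3297…
Total = €62,000.00 + €15,345.0000 + €4,816.3297… = €82,161.33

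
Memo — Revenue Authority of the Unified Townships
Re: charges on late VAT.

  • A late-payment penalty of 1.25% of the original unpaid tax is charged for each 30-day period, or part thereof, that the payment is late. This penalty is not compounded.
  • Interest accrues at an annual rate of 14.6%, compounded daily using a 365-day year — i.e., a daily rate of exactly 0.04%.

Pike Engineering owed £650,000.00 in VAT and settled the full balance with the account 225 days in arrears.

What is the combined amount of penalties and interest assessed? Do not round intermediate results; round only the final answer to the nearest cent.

Penalty periods: ⌈225/30⌉ = 8; penalty = 8 × 1.25% × £650,000.00 = £65,000.00
Interest: £650,000.00 × ((1 + 0.0004)^225 − 1) = £650,000.00 × 0.09415459… = £61,200.4861…
Penalties + interest = £65,000.0000 + £61,200.4861… = £126,200.49

£126,200.49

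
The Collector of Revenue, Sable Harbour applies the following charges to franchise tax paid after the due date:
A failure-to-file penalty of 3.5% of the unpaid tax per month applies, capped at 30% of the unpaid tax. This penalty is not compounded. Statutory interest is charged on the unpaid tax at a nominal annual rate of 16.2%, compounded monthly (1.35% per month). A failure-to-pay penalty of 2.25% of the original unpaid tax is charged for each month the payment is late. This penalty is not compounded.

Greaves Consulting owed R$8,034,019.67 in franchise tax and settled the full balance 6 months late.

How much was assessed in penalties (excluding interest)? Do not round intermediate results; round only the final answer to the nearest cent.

R$2,771,736.79

Failure-to-file: 6 × 3.5% × R$8,034,019.67 = R$1,687,144.13… (under the 30% cap)
Failure-to-pay penalty: 6 × 2.25% × R$8,034,019.67 = R$1,084,592.66…
Total penalty = R$1,687,144.13… + R$1,084,592.66… = R$2,771,736.79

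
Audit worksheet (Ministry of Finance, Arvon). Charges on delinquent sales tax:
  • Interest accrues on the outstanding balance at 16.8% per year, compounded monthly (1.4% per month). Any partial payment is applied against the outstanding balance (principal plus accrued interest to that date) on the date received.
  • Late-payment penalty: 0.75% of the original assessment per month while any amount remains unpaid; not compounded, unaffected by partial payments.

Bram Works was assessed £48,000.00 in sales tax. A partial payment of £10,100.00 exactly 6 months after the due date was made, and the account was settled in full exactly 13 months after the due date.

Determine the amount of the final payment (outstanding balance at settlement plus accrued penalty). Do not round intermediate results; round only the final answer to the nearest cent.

Balance at month 6: £48,000.0000 × (1 + 0.014)^6 = £52,175.7821…
After £10,100.00 payment: £52,175.7821… − £10,100.00 = £42,075.7821…
Balance at month 13: £42,075.7821… × (1 + 0.014)^7 = £46,376.4906…
Penalty: 13 × 0.75% × £48,000.00 = £4,680.00
Final settlement = outstanding balance + penalty = £46,376.4906… + £4,680.00 = £51,056.49

£51,056.49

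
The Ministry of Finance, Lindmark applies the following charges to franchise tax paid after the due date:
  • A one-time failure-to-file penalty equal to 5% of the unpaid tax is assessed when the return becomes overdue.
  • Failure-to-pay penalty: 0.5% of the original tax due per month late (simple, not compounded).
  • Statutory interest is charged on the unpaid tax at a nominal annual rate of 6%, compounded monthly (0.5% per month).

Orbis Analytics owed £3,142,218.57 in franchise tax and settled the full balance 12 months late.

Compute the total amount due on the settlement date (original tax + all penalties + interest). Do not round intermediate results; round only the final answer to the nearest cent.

Failure-to-file penalty: 5% × £3,142,218.57 = £157,110.93…
Failure-to-pay penalty = 0.5% × £3,142,218.57 × 12 mo = £188,533.11…
Interest: £3,142,218.57 × ((1 + 0.005)^12 − 1) = £3,142,218.57 × 0.0616778… = £193,805.1658…
Total = £3,142,218.57 + £345,644.0427 + £193,805.1658… = £3,681,667.78

£3,681,667.78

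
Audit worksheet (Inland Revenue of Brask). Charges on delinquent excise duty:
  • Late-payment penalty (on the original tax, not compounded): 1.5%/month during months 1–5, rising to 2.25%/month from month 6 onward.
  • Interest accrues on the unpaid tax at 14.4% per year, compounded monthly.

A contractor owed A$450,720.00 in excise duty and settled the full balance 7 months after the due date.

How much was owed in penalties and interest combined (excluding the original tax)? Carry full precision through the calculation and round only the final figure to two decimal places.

A$93,337.45

Penalty, months 1–5: 5 × 1.5% × A$450,720.00 = A$33,804.00
Penalty, months 6–7: 2 × 2.25% × A$450,720.00 = A$20,282.40
Interest (14.4%/yr ÷ 12 = 1.2%/month): A$450,720.00 × ((1 + 0.012)^7 − 1) = A$39,251.0463…
Penalties + interest = A$54,086.4000 + A$39,251.0463… = A$93,337.45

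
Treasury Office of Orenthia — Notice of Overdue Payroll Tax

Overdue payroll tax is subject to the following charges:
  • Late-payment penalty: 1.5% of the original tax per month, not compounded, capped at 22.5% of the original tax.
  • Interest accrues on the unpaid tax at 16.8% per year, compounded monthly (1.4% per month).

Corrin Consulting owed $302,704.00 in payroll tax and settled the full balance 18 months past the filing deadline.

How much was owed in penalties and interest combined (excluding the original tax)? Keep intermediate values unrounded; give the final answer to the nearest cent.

$154,182.10

Penalty (uncapped): 18 × 1.5% × $302,704.00 = $81,730.08; cap = 22.5% × $302,704.00 = $68,108.40 → penalty = $68,108.40
Interest: $302,704.00 × ((1 + 0.014)^18 − 1) = $302,704.00 × 0.2843494… = $86,073.7033…
Penalties + interest = $68,108.4000 + $86,073.7033… = $154,182.10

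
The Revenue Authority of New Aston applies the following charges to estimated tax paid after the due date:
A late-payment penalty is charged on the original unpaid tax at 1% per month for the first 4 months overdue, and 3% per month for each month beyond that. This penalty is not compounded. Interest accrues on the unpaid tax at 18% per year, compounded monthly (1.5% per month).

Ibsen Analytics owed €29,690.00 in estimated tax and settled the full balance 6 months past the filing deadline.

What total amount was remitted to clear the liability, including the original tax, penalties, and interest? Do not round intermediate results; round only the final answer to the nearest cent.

€35,433.33

Penalty, months 1–4: 4 × 1% × €29,690.00 = €1,187.60
Penalty, months 5–6: 2 × 3% × €29,690.00 = €1,781.40
Interest: €29,690.00 × ((1 + 0.015)^6 − 1) = €29,690.00 × 0.0934433… = €2,774.3305…
Total = €29,690.00 + €2,969.0000 + €2,774.3305… = €35,433.33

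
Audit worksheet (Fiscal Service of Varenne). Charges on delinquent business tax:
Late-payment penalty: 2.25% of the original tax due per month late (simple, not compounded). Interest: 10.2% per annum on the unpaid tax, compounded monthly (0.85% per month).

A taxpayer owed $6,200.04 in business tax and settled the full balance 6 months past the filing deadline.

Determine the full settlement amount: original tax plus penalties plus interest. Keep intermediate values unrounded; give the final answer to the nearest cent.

$7,360.04

Late-payment penalty = 2.25% × $6,200.04 × 6 mo = $837.01…
Interest: $6,200.04 × ((1 + 0.0085)^6 − 1) = $6,200.04 × 0.0520961… = $322.9980…
Total = $6,200.04 + $837.0054 + $322.9980… = $7,360.04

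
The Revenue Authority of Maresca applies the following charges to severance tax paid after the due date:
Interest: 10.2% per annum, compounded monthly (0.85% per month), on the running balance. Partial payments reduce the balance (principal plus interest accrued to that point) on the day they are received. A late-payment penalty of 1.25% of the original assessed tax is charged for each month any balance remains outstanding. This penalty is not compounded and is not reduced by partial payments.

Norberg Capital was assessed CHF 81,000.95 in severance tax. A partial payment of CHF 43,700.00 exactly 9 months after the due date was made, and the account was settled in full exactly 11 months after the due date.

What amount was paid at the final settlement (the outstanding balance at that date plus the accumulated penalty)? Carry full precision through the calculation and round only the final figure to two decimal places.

Balance at month 9: CHF 81,000.9500 × (1 + 0.0085)^9 = CHF 87,412.4384…
After CHF 43,700.00 payment: CHF 87,412.4384… − CHF 43,700.00 = CHF 43,712.4384…
Balance at month 11: CHF 43,712.4384… × (1 + 0.0085)^2 = CHF 44,458.7081…
Penalty: 11 × 1.25% × CHF 81,000.95 = CHF 11,137.63…
Final settlement = outstanding balance + penalty = CHF 44,458.7081… + CHF 11,137.63… = CHF 55,596.34

CHF 55,596.34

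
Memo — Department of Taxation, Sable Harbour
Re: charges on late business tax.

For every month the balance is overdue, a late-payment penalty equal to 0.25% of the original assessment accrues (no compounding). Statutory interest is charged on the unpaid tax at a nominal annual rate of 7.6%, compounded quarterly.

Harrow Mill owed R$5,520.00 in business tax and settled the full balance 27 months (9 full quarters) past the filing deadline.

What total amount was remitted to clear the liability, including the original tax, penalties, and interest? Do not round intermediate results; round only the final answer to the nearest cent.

R$6,911.53

Late-payment penalty = 0.25% × R$5,520.00 × 27 mo = R$372.60
Interest (7.6%/yr ÷ 4 = 1.9%/quarter): R$5,520.00 × ((1 + 0.019)^9 − 1) = R$1,018.9307…
Total = R$5,520.00 + R$372.6000 + R$1,018.9307… = R$6,911.53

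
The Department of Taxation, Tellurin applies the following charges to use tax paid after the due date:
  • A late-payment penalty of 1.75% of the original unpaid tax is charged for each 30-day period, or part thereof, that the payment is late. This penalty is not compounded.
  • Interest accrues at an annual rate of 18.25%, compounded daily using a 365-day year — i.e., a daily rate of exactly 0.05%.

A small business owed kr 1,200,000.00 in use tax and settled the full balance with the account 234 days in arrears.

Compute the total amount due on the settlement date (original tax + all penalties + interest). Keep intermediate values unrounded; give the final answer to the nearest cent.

Penalty periods: ⌈234/30⌉ = 8; penalty = 8 × 1.75% × kr 1,200,000.00 = kr 168,000.00
Interest: kr 1,200,000.00 × ((1 + 0.0005)^234 − 1) = kr 1,200,000.00 × 0.12408656… = kr 148,903.8728…
Total = kr 1,200,000.00 + kr 168,000.0000 + kr 148,903.8728… = kr 1,516,903.87

kr 1,516,903.87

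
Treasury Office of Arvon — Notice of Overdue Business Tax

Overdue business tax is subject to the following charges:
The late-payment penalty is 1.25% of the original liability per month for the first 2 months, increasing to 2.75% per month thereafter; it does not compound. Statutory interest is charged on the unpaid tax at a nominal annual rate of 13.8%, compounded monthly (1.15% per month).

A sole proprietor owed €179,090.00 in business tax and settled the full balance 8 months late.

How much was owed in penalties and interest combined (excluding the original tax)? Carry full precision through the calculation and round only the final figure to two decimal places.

€51,182.02

Penalty, months 1–2: 2 × 1.25% × €179,090.00 = €4,477.25
Penalty, months 3–8: 6 × 2.75% × €179,090.00 = €29,549.85
Interest: €179,090.00 × ((1 + 0.0115)^8 − 1) = €179,090.00 × 0.0957894… = €17,154.9245…
Penalties + interest = €34,027.1000 + €17,154.9245… = €51,182.02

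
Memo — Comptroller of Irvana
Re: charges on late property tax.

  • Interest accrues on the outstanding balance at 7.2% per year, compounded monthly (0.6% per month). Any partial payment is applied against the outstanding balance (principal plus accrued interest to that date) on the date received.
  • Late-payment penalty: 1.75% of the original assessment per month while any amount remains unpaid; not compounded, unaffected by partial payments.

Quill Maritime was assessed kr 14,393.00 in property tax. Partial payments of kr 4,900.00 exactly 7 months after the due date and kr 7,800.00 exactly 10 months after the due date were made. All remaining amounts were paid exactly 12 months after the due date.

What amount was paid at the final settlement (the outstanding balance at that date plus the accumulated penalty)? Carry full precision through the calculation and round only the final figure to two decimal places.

kr 5,544.06

Balance at month 7: kr 14,393.0000 × (1 + 0.006)^7 = kr 15,008.4966…
After kr 4,900.00 payment: kr 15,008.4966… − kr 4,900.00 = kr 10,108.4966…
Balance at month 10: kr 10,108.4966… × (1 + 0.006)^3 = kr 10,291.5434…
After kr 7,800.00 payment: kr 10,291.5434… − kr 7,800.00 = kr 2,491.5434…
Balance at month 12: kr 2,491.5434… × (1 + 0.006)^2 = kr 2,521.5316…
Penalty: 12 × 1.75% × kr 14,393.00 = kr 3,022.53
Final settlement = outstanding balance + penalty = kr 2,521.5316… + kr 3,022.53 = kr 5,544.06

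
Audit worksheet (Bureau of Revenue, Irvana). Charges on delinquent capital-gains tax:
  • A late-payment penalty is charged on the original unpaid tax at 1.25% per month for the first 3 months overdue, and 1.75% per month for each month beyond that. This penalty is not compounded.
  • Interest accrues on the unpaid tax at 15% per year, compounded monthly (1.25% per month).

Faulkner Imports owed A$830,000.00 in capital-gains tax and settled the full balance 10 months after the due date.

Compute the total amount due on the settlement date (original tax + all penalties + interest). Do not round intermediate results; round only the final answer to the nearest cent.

A$1,072,584.79

Penalty, months 1–3: 3 × 1.25% × A$830,000.00 = A$31,125.00
Penalty, months 4–10: 7 × 1.75% × A$830,000.00 = A$101,675.00
Interest: A$830,000.00 × ((1 + 0.0125)^10 − 1) = A$830,000.00 × 0.1322708… = A$109,784.7886…
Total = A$830,000.00 + A$132,800.0000 + A$109,784.7886… = A$1,072,584.79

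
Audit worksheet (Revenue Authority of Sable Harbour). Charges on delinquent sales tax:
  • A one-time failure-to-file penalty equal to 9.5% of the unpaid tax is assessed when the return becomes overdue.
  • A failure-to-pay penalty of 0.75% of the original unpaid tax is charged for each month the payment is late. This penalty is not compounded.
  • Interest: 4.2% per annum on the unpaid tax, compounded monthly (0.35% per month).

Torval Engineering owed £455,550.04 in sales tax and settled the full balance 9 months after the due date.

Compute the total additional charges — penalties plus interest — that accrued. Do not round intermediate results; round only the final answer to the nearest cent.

£88,579.25

Failure-to-file penalty: 9.5% × £455,550.04 = £43,277.25…
Failure-to-pay penalty = 0.75% × £455,550.04 × 9 mo = £30,749.63…
Interest: £455,550.04 × ((1 + 0.0035)^9 − 1) = £455,550.04 × 0.0319446… = £14,552.3731…
Penalties + interest = £74,026.8815 + £14,552.3731… = £88,579.25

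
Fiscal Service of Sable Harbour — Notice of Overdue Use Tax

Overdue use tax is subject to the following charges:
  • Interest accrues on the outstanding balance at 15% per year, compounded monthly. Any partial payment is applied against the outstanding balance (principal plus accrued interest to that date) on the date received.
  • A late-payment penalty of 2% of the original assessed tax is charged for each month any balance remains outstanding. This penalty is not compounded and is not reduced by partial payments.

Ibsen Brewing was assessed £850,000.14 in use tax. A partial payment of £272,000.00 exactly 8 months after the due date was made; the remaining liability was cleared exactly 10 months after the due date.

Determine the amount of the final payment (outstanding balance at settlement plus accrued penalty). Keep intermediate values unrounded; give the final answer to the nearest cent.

£853,587.89

Monthly rate = 15% ÷ 12 = 1.25%
Balance at month 8: £850,000.1400 × (1 + 0.0125)^8 = £938,813.3406…
After £272,000.00 payment: £938,813.3406… − £272,000.00 = £666,813.3406…
Balance at month 10: £666,813.3406… × (1 + 0.0125)^2 = £683,587.8637…
Penalty: 10 × 2% × £850,000.14 = £170,000.03…
Final settlement = outstanding balance + penalty = £683,587.8637… + £170,000.03… = £853,587.89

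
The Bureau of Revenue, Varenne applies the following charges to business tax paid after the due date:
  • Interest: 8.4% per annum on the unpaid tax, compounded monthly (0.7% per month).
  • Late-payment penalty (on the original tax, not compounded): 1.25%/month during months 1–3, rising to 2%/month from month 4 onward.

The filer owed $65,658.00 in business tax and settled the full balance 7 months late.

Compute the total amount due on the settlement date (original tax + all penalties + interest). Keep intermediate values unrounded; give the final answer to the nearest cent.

Penalty, months 1–3: 3 × 1.25% × $65,658.00 = $2,462.18…
Penalty, months 4–7: 4 × 2% × $65,658.00 = $5,252.64
Interest: $65,658.00 × ((1 + 0.007)^7 − 1) = $65,658.00 × 0.0500411… = $3,285.5978…
Total = $65,658.00 + $7,714.8150 + $3,285.5978… = $76,658.41

$76,658.41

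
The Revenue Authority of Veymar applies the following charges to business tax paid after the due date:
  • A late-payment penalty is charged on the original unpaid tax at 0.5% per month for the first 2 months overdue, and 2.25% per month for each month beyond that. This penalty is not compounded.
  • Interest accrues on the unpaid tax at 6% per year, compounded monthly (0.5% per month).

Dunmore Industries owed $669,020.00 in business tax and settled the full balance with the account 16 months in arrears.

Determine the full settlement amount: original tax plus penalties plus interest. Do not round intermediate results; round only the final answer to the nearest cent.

$942,027.76

Penalty, months 1–2: 2 × 0.5% × $669,020.00 = $6,690.20
Penalty, months 3–16: 14 × 2.25% × $669,020.00 = $210,741.30
Interest: $669,020.00 × ((1 + 0.005)^16 − 1) = $669,020.00 × 0.0830712… = $55,576.2616…
Total = $669,020.00 + $217,431.5000 + $55,576.2616… = $942,027.76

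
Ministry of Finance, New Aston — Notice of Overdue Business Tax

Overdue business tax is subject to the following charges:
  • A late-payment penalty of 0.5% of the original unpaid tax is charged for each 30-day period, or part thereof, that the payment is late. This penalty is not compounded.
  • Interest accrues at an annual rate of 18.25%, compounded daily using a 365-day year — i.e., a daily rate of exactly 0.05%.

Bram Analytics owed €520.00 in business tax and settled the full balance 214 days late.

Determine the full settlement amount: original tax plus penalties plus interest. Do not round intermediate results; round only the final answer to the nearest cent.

Penalty periods: ⌈214/30⌉ = 8; penalty = 8 × 0.5% × €520.00 = €20.80
Interest: €520.00 × ((1 + 0.0005)^214 − 1) = €520.00 × 0.11290449… = €58.7103…
Total = €520.00 + €20.8000 + €58.7103… = €599.51

€599.51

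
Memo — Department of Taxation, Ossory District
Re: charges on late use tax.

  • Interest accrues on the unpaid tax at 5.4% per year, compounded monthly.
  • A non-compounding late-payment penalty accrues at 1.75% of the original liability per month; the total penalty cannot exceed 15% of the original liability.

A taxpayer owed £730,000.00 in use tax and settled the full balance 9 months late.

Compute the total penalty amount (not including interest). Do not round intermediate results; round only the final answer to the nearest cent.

Penalty (uncapped): 9 × 1.75% × £730,000.00 = £114,975.00; cap = 15% × £730,000.00 = £109,500.00 → penalty = £109,500.00

£109,500.00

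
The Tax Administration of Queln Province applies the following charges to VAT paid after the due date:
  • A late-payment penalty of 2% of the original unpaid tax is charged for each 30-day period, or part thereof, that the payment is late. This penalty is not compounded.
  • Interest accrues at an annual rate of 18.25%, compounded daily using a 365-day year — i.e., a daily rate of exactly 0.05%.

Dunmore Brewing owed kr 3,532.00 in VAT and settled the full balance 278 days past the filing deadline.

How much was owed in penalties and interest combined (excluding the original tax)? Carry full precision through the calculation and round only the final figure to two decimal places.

Penalty periods: ⌈278/30⌉ = 10; penalty = 10 × 2% × kr 3,532.00 = kr 706.40
Interest: kr 3,532.00 × ((1 + 0.0005)^278 − 1) = kr 3,532.00 × 0.14908418… = kr 526.5653…
Penalties + interest = kr 706.4000 + kr 526.5653… = kr 1,232.97

kr 1,232.97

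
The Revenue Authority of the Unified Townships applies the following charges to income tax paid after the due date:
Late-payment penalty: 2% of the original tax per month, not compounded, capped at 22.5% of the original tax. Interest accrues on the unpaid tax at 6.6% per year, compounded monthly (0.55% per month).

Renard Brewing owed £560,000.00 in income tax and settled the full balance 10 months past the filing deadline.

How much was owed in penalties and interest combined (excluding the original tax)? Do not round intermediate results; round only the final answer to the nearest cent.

£143,573.59

Penalty: 10 × 2% × £560,000.00 = £112,000.00 (below the 22.5% cap of £126,000.00)
Interest: £560,000.00 × ((1 + 0.0055)^10 − 1) = £560,000.00 × 0.0563814… = £31,573.5887…
Penalties + interest = £112,000.0000 + £31,573.5887… = £143,573.59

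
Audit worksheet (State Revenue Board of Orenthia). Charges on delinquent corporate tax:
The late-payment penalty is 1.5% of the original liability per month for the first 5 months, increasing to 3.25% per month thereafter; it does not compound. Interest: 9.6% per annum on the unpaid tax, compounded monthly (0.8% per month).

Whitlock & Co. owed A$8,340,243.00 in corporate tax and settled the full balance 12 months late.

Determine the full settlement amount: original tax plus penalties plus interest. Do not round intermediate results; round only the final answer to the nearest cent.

A$11,700,015.60

Penalty, months 1–5: 5 × 1.5% × A$8,340,243.00 = A$625,518.23…
Penalty, months 6–12: 7 × 3.25% × A$8,340,243.00 = A$1,897,405.28…
Interest: A$8,340,243.00 × ((1 + 0.008)^12 − 1) = A$8,340,243.00 × 0.1003387… = A$836,849.0879…
Total = A$8,340,243.00 + A$2,522,923.5075 + A$836,849.0879… = A$11,700,015.60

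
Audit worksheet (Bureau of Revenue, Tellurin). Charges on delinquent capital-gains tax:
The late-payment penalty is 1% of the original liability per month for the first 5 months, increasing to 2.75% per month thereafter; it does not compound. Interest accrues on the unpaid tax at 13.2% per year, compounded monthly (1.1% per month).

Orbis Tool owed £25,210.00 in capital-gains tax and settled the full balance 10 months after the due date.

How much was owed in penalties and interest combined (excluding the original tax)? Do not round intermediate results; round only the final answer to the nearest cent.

£7,641.35

Penalty, months 1–5: 5 × 1% × £25,210.00 = £1,260.50
Penalty, months 6–10: 5 × 2.75% × £25,210.00 = £3,466.38…
Interest: £25,210.00 × ((1 + 0.011)^10 − 1) = £25,210.00 × 0.1156078… = £2,914.4735…
Penalties + interest = £4,726.8750 + £2,914.4735… = £7,641.35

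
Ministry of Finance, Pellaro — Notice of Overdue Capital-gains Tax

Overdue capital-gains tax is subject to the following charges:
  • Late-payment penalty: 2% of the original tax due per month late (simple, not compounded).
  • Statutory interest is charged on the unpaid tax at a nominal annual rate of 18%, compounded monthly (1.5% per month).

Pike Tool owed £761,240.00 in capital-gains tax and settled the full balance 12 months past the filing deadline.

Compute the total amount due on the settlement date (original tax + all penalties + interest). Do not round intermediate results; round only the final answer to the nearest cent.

Late-payment penalty: 12 × 2% × £761,240.00 = £182,697.60
Interest: £761,240.00 × ((1 + 0.015)^12 − 1) = £761,240.00 × 0.1956182… = £148,912.3768…
Total = £761,240.00 + £182,697.6000 + £148,912.3768… = £1,092,849.98

£1,092,849.98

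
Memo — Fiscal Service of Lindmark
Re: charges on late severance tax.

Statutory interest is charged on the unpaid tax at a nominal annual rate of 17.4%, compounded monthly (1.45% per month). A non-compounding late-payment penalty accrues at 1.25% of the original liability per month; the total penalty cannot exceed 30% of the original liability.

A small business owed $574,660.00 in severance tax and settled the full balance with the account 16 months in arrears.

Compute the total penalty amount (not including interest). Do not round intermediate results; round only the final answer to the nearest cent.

$114,932.00

Penalty: 16 × 1.25% × $574,660.00 = $114,932.00 (below the 30% cap of $172,398.00)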